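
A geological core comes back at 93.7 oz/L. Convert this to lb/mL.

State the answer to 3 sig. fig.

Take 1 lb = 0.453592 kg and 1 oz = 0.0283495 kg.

0.00586 lb/mL

93.7 oz/L × 0.0283495 kg/oz ÷ 0.001 m³/L = 2656.35 kg/m³
2656.35 kg/m³ ÷ 0.453592 kg/lb × 10⁻⁶ m³/mL = 0.00585625 lb/mL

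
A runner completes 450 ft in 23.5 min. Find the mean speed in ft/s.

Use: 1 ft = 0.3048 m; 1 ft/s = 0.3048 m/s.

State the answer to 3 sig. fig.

450 ft × 0.3048 = 137.16 m
23.5 min × 60 = 1410 s
v = d / t = 137.16 m / 1410 s = 0.0972766 m/s
0.0972766 m/s ÷ (0.3048 m/s/ft/s) = 0.319149 ft/s

0.319 ft/s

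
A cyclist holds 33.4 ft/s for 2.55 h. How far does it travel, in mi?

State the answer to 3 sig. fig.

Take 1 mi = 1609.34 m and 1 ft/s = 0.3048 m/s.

33.4 ft/s × 0.3048 = 10.1803 m/s
2.55 h × 3600 = 9180 s
d = v × t = 10.1803 m/s × 9180 s = 93455.2 m
93455.2 m ÷ (1609.34 m/mi) = 58.0705 mi

58.1 mi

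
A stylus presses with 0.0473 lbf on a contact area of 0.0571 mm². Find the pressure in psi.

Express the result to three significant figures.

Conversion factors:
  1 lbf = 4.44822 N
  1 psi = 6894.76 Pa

534 psi

0.0473 lbf × 4.44822 = 0.210401 N
0.0571 mm² × 10⁻⁶ = 5.71×10⁻⁸ m²
P = F / A = 0.210401 N / 5.71×10⁻⁸ m² = 3.68478×10⁶ Pa
3.68478×10⁶ Pa ÷ (6894.76 Pa/psi) = 534.432 psi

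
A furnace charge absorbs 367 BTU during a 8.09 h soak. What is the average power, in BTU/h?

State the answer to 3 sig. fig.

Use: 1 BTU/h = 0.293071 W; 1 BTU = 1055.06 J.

45.4 BTU/h

367 BTU × 1055.06 = 387207 J
8.09 h × 3600 = 29124 s
P = E / t = 387207 J / 29124 s = 13.2951 W
13.2951 W ÷ (0.293071 W/BTU/h) = 45.3648 BTU/h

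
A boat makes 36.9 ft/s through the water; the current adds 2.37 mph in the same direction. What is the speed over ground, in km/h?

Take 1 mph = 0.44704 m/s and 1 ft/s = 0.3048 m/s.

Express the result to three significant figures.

44.3 km/h

36.9 ft/s × 0.3048 = 11.2471 m/s
2.37 mph × 0.44704 = 1.05948 m/s
Sum: 11.2471 + 1.05948 = 12.3066 m/s
In km/h: 12.3066 / (1/3.6) = 44.3038 km/h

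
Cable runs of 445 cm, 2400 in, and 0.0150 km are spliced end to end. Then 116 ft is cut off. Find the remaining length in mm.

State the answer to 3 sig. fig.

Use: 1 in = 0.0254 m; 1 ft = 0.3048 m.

4.51×10⁴ mm

445 cm × 0.01 = 4.45 m
2400 in × 0.0254 = 60.96 m
0.0150 km × 1000 = 15 m
116 ft × 0.3048 = 35.3568 m
Sum: 4.45 + 60.96 + 15 − 35.3568 = 45.0532 m
In mm: 45.0532 / 0.001 = 45053.2 mm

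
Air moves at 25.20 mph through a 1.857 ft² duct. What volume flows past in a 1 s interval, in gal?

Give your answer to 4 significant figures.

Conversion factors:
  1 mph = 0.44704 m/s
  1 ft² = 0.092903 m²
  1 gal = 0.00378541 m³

25.20 mph × 0.44704 → 11.2654 m/s
1.857 ft² × 0.092903 → 0.172521 m²
V = v × A × t = 11.2654 m/s × 0.172521 m² × 1 s = 1.94352 m³
1.94352 m³ ÷ (0.00378541 m³/gal) = 513.424 gal

513.4 gal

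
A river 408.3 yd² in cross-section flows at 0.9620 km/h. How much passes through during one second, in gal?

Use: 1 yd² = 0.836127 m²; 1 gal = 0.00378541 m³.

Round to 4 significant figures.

2.410×10⁴ gal

0.9620 km/h × (1/3.6) = 0.267222 m/s
408.3 yd² × 0.836127 = 341.391 m²
V = v × A × t = 0.267222 m/s × 341.391 m² × 1 s = 91.2272 m³
91.2272 m³ ÷ (0.00378541 m³/gal) = 24099.7 gal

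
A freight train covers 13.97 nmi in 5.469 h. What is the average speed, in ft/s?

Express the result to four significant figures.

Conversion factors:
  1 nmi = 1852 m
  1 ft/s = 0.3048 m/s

4.311 ft/s

13.97 nmi × 1852 → 25872.4 m
5.469 h × 3600 → 19688.4 s
v = d / t = 25872.4 m / 19688.4 s = 1.31409 m/s
1.31409 m/s ÷ (0.3048 m/s/ft/s) = 4.31132 ft/s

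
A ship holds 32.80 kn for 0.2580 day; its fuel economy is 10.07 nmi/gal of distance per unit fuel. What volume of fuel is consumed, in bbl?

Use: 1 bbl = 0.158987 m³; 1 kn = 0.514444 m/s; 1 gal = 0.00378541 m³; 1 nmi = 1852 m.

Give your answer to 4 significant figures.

0.4802 bbl

32.80 kn → 16.8738 m/s
0.2580 day → 22291.2 s
d = v × t = 16.8738 × 22291.2 = 376137 m
10.07 nmi/gal → 4.92672×10⁶ m/m³
V = d / (distance per unit fuel) = 376137 / 4.92672×10⁶ = 0.0763463 m³
In bbl: 0.0763463 / 0.158987 = 0.480205 bbl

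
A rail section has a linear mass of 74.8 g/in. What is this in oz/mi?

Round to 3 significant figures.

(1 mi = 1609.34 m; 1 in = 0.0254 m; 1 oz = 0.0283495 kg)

74.8 g/in × 0.001 kg/g ÷ 0.0254 m/in = 2.94488 kg/m
2.94488 kg/m ÷ 0.0283495 kg/oz × 1609.34 m/mi = 167174 oz/mi

1.67×10⁵ oz/mi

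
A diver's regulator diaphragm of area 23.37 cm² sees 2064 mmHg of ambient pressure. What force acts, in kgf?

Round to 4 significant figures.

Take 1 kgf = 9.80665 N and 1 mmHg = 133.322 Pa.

2064 mmHg × 133.322 = 275177 Pa
23.37 cm² × 0.0001 = 0.002337 m²
F = P × A = 275177 Pa × 0.002337 m² = 643.089 N
643.089 N ÷ (9.80665 N/kgf) = 65.5768 kgf

65.58 kgf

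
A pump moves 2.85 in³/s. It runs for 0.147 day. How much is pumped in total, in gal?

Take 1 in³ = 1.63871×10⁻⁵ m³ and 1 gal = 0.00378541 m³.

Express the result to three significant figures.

157 gal

2.85 in³/s → 4.67032×10⁻⁵ m³/s
0.147 day → 12700.8 s
V = Q × t = 4.67032×10⁻⁵ × 12700.8 = 0.593168 m³
In gal: 0.593168 / 0.00378541 = 156.698 gal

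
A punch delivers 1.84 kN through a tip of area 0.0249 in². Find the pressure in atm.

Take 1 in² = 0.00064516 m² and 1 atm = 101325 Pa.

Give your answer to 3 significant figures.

1130 atm

1.84 kN × 1000 → 1840 N
0.0249 in² × 0.00064516 → 1.60645×10⁻⁵ m²
P = F / A = 1840 N / 1.60645×10⁻⁵ m² = 1.14538×10⁸ Pa
1.14538×10⁸ Pa ÷ (101325 Pa/atm) = 1130.4 atm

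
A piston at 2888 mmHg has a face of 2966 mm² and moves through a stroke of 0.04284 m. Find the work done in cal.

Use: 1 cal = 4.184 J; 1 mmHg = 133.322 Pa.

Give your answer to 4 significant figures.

11.69 cal

2888 mmHg → 385034 Pa
2966 mm² → 0.002966 m²
F = P × A = 385034 × 0.002966 = 1142.01 N
W = F × d = 1142.01 × 0.04284 = 48.9237 J
In cal: 48.9237 / 4.184 = 11.693 cal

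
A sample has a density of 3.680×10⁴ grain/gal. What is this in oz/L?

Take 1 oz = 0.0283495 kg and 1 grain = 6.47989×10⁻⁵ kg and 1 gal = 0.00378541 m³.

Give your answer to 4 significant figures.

22.22 oz/L

3.680×10⁴ grain/gal × 6.47989×10⁻⁵ kg/grain ÷ 0.00378541 m³/gal = 629.945 kg/m³
629.945 kg/m³ ÷ 0.0283495 kg/oz × 0.001 m³/L = 22.2207 oz/L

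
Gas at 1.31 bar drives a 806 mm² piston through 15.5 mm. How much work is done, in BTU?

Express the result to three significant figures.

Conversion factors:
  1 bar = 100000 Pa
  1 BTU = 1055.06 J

1.31 bar → 131000 Pa
806 mm² → 8.06×10⁻⁴ m²
F = P × A = 131000 × 8.06×10⁻⁴ = 105.586 N
15.5 mm → 0.0155 m
W = F × d = 105.586 × 0.0155 = 1.63658 J
In BTU: 1.63658 / 1055.06 = 0.00155117 BTU

0.00155 BTU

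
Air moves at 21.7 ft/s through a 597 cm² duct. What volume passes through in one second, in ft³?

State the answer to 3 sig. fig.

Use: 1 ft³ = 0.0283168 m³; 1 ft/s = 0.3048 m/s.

21.7 ft/s × 0.3048 → 6.61416 m/s
597 cm² × 0.0001 → 0.0597 m²
V = v × A × t = 6.61416 m/s × 0.0597 m² × 1 s = 0.394865 m³
0.394865 m³ ÷ (0.0283168 m³/ft³) = 13.9445 ft³

13.9 ft³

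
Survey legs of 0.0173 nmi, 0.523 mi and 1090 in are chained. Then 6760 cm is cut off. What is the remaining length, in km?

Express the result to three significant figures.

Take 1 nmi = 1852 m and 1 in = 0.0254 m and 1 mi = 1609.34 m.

0.0173 nmi × 1852 = 32.0396 m
0.523 mi × 1609.34 = 841.685 m
1090 in × 0.0254 = 27.686 m
6760 cm × 0.01 = 67.6 m
Result: 32.0396 + 841.685 + 27.686 − 67.6 = 833.811 m
In km: 833.811 / 1000 = 0.833811 km

0.834 km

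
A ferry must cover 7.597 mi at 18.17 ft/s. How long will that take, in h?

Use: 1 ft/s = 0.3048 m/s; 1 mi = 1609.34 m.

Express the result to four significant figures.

7.597 mi × 1609.34 = 12226.2 m
18.17 ft/s × 0.3048 = 5.53822 m/s
t = d / v = 12226.2 m / 5.53822 m/s = 2207.6 s
2207.6 s ÷ (3600 s/h) = 0.613222 h

0.6132 h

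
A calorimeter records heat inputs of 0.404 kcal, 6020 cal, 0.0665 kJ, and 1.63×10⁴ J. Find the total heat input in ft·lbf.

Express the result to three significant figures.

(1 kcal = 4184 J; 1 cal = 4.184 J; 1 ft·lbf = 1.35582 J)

0.404 kcal × 4184 = 1690.34 J
6020 cal × 4.184 = 25187.7 J
0.0665 kJ × 1000 = 66.5 J
1.63×10⁴ J (already J)
Sum: 1690.34 + 25187.7 + 66.5 + 16300 = 43244.5 J
In ft·lbf: 43244.5 / 1.35582 = 31895.5 ft·lbf

3.19×10⁴ ft·lbf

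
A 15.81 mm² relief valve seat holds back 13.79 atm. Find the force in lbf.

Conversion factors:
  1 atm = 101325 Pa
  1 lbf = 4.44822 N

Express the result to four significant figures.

4.966 lbf

13.79 atm × 101325 → 1.39727×10⁶ Pa
15.81 mm² × 10⁻⁶ → 1.581×10⁻⁵ m²
F = P × A = 1.39727×10⁶ Pa × 1.581×10⁻⁵ m² = 22.0908 N
22.0908 N ÷ (4.44822 N/lbf) = 4.96621 lbf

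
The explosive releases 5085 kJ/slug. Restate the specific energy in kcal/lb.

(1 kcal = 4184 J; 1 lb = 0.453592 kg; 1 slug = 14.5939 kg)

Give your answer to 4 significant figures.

5085 kJ/slug × 1000 J/kJ ÷ 14.5939 kg/slug = 348433 J/kg
348433 J/kg ÷ 4184 J/kcal × 0.453592 kg/lb = 37.774 kcal/lb

37.77 kcal/lb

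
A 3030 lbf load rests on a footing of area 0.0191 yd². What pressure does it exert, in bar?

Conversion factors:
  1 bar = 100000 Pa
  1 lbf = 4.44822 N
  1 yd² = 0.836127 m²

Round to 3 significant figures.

8.44 bar

3030 lbf × 4.44822 = 13478.1 N
0.0191 yd² × 0.836127 = 0.01597 m²
P = F / A = 13478.1 N / 0.01597 m² = 843964 Pa
843964 Pa ÷ (100000 Pa/bar) = 8.43964 bar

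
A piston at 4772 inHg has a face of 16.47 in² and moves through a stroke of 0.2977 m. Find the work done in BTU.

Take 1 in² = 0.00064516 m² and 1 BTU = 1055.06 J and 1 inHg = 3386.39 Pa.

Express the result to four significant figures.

4772 inHg → 1.61599×10⁷ Pa
16.47 in² → 0.0106258 m²
F = P × A = 1.61599×10⁷ × 0.0106258 = 171712 N
W = F × d = 171712 × 0.2977 = 51118.7 J
In BTU: 51118.7 / 1055.06 = 48.451 BTU

48.45 BTU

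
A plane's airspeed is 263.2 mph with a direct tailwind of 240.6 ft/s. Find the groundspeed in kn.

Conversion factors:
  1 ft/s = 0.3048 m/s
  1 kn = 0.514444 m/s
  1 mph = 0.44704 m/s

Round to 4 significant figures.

371.3 kn

263.2 mph × 0.44704 = 117.661 m/s
240.6 ft/s × 0.3048 = 73.3349 m/s
Combined: 117.661 + 73.3349 = 190.996 m/s
In kn: 190.996 / 0.514444 = 371.267 kn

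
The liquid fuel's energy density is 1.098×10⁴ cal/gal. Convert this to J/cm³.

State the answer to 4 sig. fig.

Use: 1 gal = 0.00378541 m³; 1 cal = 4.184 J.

12.14 J/cm³

1.098×10⁴ cal/gal × 4.184 J/cal ÷ 0.00378541 m³/gal = 1.21362×10⁷ J/m³
1.21362×10⁷ J/m³ × 10⁻⁶ m³/cm³ = 12.1362 J/cm³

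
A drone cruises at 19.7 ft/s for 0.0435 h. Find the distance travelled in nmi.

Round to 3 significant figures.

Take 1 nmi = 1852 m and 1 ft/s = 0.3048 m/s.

0.508 nmi

19.7 ft/s × 0.3048 = 6.00456 m/s
0.0435 h × 3600 = 156.6 s
d = v × t = 6.00456 m/s × 156.6 s = 940.314 m
940.314 m ÷ (1852 m/nmi) = 0.507729 nmi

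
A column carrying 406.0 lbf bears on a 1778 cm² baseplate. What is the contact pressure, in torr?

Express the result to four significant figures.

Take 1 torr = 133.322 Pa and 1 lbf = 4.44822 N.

406.0 lbf × 4.44822 = 1805.98 N
1778 cm² × 0.0001 = 0.1778 m²
P = F / A = 1805.98 N / 0.1778 m² = 10157.4 Pa
10157.4 Pa ÷ (133.322 Pa/torr) = 76.187 torr

76.19 torr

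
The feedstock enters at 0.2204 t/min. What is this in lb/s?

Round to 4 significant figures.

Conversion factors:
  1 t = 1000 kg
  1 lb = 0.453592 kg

8.098 lb/s

0.2204 t/min × 1000 kg/t ÷ 60 s/min = 3.67333 kg/s
3.67333 kg/s ÷ 0.453592 kg/lb = 8.09831 lb/s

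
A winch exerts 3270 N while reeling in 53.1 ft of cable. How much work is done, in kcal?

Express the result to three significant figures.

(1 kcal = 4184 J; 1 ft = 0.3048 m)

53.1 ft × 0.3048 → 16.1849 m
W = F × d = 3270 N × 16.1849 m = 52924.6 J
52924.6 J ÷ (4184 J/kcal) = 12.6493 kcal

12.6 kcal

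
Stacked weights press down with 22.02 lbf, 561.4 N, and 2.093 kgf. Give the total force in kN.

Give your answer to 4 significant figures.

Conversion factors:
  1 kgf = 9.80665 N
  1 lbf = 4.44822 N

0.6799 kN

22.02 lbf × 4.44822 → 97.9498 N
561.4 N (already N)
2.093 kgf × 9.80665 → 20.5253 N
Total: 97.9498 + 561.4 + 20.5253 = 679.875 N
In kN: 679.875 / 1000 = 0.679875 kN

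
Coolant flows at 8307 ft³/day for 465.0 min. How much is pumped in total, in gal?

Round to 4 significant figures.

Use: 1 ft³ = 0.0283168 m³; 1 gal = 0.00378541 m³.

2.007×10⁴ gal

8307 ft³/day → 0.00272254 m³/s
465.0 min → 27900 s
V = Q × t = 0.00272254 × 27900 = 75.9589 m³
In gal: 75.9589 / 0.00378541 = 20066.2 gal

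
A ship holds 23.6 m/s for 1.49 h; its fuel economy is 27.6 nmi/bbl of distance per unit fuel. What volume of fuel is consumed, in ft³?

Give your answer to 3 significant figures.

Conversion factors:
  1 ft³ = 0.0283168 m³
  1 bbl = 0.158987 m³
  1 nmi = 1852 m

1.49 h → 5364 s
d = v × t = 23.6 × 5364 = 126590 m
27.6 nmi/bbl → 321506 m/m³
V = d / (distance per unit fuel) = 126590 / 321506 = 0.393741 m³
In ft³: 0.393741 / 0.0283168 = 13.9049 ft³

13.9 ft³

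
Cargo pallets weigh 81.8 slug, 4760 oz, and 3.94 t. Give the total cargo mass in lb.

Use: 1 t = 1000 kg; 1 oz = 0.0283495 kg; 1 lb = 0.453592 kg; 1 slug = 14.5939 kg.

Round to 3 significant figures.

81.8 slug × 14.5939 → 1193.78 kg
4760 oz × 0.0283495 → 134.944 kg
3.94 t × 1000 → 3940 kg
Combined: 1193.78 + 134.944 + 3940 = 5268.72 kg
In lb: 5268.72 / 0.453592 = 11615.5 lb

1.16×10⁴ lb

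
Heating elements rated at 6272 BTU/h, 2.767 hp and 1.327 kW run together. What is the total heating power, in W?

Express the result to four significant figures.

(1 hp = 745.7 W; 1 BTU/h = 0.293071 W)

6272 BTU/h × 0.293071 = 1838.14 W
2.767 hp × 745.7 = 2063.35 W
1.327 kW × 1000 = 1327 W
Total: 1838.14 + 2063.35 + 1327 = 5228.49 W

5228 W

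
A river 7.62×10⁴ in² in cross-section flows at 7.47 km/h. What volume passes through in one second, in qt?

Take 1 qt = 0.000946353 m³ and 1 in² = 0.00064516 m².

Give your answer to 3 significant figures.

7.47 km/h × (1/3.6) → 2.075 m/s
7.62×10⁴ in² × 0.00064516 → 49.1612 m²
V = v × A × t = 2.075 m/s × 49.1612 m² × 1 s = 102.009 m³
102.009 m³ ÷ (0.000946353 m³/qt) = 107792 qt

1.08×10⁵ qt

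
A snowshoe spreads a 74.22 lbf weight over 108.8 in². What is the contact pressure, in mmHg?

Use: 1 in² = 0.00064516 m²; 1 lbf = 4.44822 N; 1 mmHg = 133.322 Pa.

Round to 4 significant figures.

74.22 lbf × 4.44822 → 330.147 N
108.8 in² × 0.00064516 → 0.0701934 m²
P = F / A = 330.147 N / 0.0701934 m² = 4703.39 Pa
4703.39 Pa ÷ (133.322 Pa/mmHg) = 35.2784 mmHg

35.28 mmHg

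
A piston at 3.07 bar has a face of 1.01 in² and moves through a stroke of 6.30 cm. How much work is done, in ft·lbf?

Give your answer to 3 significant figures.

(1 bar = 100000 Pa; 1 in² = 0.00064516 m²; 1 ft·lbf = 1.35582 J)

9.30 ft·lbf

3.07 bar → 307000 Pa
1.01 in² → 6.51612×10⁻⁴ m²
F = P × A = 307000 × 6.51612×10⁻⁴ = 200.045 N
6.30 cm → 0.063 m
W = F × d = 200.045 × 0.063 = 12.6028 J
In ft·lbf: 12.6028 / 1.35582 = 9.29533 ft·lbf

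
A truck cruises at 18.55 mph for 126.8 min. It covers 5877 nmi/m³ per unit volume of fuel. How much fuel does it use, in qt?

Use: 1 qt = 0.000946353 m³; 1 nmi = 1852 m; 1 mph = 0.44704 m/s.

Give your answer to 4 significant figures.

6.125 qt

18.55 mph → 8.29259 m/s
126.8 min → 7608 s
d = v × t = 8.29259 × 7608 = 63090 m
5877 nmi/m³ → 1.08842×10⁷ m/m³
V = d / (distance per unit fuel) = 63090 / 1.08842×10⁷ = 0.00579648 m³
In qt: 0.00579648 / 0.000946353 = 6.12507 qt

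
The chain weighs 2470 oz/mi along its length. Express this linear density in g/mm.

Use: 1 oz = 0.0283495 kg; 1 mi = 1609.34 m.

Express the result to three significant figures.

0.0435 g/mm

2470 oz/mi × 0.0283495 kg/oz ÷ 1609.34 m/mi = 0.0435105 kg/m
0.0435105 kg/m ÷ 0.001 kg/g × 0.001 m/mm = 0.0435105 g/mm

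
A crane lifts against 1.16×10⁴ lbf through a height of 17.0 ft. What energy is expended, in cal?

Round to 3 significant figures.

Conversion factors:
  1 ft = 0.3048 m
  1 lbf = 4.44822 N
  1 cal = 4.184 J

1.16×10⁴ lbf × 4.44822 = 51599.4 N
17.0 ft × 0.3048 = 5.1816 m
W = F × d = 51599.4 N × 5.1816 m = 267367 J
267367 J ÷ (4.184 J/cal) = 63902.2 cal

6.39×10⁴ cal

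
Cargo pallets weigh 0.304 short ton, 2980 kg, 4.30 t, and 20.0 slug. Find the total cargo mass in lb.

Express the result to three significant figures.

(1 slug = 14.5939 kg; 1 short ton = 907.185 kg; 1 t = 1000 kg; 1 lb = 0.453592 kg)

0.304 short ton × 907.185 = 275.784 kg
2980 kg (already kg)
4.30 t × 1000 = 4300 kg
20.0 slug × 14.5939 = 291.878 kg
Total: 275.784 + 2980 + 4300 + 291.878 = 7847.66 kg
In lb: 7847.66 / 0.453592 = 17301.1 lb

1.73×10⁴ lb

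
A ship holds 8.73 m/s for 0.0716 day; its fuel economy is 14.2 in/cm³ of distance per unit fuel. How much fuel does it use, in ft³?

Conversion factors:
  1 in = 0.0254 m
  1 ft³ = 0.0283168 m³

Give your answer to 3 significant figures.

5.29 ft³

0.0716 day → 6186.24 s
d = v × t = 8.73 × 6186.24 = 54005.9 m
14.2 in/cm³ → 360680 m/m³
V = d / (distance per unit fuel) = 54005.9 / 360680 = 0.149734 m³
In ft³: 0.149734 / 0.0283168 = 5.28782 ft³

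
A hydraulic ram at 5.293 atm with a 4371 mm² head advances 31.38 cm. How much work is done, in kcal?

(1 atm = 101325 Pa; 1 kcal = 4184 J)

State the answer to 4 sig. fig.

5.293 atm → 536313 Pa
4371 mm² → 0.004371 m²
F = P × A = 536313 × 0.004371 = 2344.22 N
31.38 cm → 0.3138 m
W = F × d = 2344.22 × 0.3138 = 735.616 J
In kcal: 735.616 / 4184 = 0.175816 kcal

0.1758 kcal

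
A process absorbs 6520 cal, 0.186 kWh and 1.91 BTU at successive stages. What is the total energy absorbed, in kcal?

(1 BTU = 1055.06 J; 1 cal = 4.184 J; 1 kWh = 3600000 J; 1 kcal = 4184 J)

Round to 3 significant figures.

167 kcal

6520 cal × 4.184 = 27279.7 J
0.186 kWh × 3600000 = 669600 J
1.91 BTU × 1055.06 = 2015.16 J
Total: 27279.7 + 669600 + 2015.16 = 698895 J
In kcal: 698895 / 4184 = 167.04 kcal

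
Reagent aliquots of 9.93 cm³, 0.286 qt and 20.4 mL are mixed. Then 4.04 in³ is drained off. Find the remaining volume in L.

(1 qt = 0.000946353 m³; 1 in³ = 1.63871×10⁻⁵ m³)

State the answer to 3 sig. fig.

0.235 L

9.93 cm³ × 10⁻⁶ = 9.93×10⁻⁶ m³
0.286 qt × 0.000946353 = 2.70657×10⁻⁴ m³
20.4 mL × 10⁻⁶ = 2.04×10⁻⁵ m³
4.04 in³ × 1.63871×10⁻⁵ = 6.62039×10⁻⁵ m³
Result: 9.93×10⁻⁶ + 2.70657×10⁻⁴ + 2.04×10⁻⁵ − 6.62039×10⁻⁵ = 2.34783×10⁻⁴ m³
In L: 2.34783×10⁻⁴ / 0.001 = 0.234783 L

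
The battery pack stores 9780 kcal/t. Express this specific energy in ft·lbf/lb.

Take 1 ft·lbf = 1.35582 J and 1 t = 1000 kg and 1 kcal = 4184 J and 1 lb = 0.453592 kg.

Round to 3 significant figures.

9780 kcal/t × 4184 J/kcal ÷ 1000 kg/t = 40919.5 J/kg
40919.5 J/kg ÷ 1.35582 J/ft·lbf × 0.453592 kg/lb = 13689.7 ft·lbf/lb

1.37×10⁴ ft·lbf/lb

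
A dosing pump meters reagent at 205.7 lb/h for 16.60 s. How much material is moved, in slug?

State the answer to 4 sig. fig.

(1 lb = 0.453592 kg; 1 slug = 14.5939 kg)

0.02948 slug

205.7 lb/h → 0.0259177 kg/s
m = ṁ × t = 0.0259177 × 16.6 = 0.430234 kg
In slug: 0.430234 / 14.5939 = 0.0294804 slug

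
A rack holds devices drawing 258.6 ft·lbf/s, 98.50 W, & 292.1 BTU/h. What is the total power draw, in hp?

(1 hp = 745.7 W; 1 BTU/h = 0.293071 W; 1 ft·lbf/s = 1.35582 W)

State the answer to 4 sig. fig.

0.7171 hp

258.6 ft·lbf/s × 1.35582 = 350.615 W
98.50 W (already W)
292.1 BTU/h × 0.293071 = 85.606 W
Sum: 350.615 + 98.5 + 85.606 = 534.721 W
In hp: 534.721 / 745.7 = 0.717073 hp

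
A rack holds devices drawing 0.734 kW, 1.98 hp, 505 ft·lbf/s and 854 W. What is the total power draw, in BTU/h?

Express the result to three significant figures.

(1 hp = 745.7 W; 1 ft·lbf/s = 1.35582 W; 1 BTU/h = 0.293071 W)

1.28×10⁴ BTU/h

0.734 kW × 1000 → 734 W
1.98 hp × 745.7 → 1476.49 W
505 ft·lbf/s × 1.35582 → 684.689 W
854 W (already W)
Combined: 734 + 1476.49 + 684.689 + 854 = 3749.18 W
In BTU/h: 3749.18 / 0.293071 = 12792.7 BTU/h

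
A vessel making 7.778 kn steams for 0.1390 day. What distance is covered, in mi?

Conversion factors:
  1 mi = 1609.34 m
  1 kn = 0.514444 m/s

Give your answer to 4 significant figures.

29.86 mi

7.778 kn × 0.514444 = 4.00135 m/s
0.1390 day × 86400 = 12009.6 s
d = v × t = 4.00135 m/s × 12009.6 s = 48054.6 m
48054.6 m ÷ (1609.34 m/mi) = 29.8598 mi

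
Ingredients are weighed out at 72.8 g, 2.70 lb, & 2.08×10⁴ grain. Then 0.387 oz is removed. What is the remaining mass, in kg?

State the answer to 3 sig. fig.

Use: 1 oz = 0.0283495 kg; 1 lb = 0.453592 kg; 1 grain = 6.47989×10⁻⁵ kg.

72.8 g × 0.001 = 0.0728 kg
2.70 lb × 0.453592 = 1.2247 kg
2.08×10⁴ grain × 6.47989×10⁻⁵ = 1.34782 kg
0.387 oz × 0.0283495 = 0.0109713 kg
Net: 0.0728 + 1.2247 + 1.34782 − 0.0109713 = 2.63435 kg

2.63 kg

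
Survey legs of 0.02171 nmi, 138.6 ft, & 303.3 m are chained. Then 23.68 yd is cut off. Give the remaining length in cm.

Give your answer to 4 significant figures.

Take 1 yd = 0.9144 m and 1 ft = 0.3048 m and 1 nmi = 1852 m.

0.02171 nmi × 1852 = 40.2069 m
138.6 ft × 0.3048 = 42.2453 m
303.3 m (already m)
23.68 yd × 0.9144 = 21.653 m
Sum: 40.2069 + 42.2453 + 303.3 − 21.653 = 364.099 m
In cm: 364.099 / 0.01 = 36409.9 cm

3.641×10⁴ cm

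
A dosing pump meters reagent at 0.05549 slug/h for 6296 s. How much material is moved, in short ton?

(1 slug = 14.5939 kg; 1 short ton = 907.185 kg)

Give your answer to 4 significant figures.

0.05549 slug/h → 2.24949×10⁻⁴ kg/s
m = ṁ × t = 2.24949×10⁻⁴ × 6296 = 1.41628 kg
In short ton: 1.41628 / 907.185 = 0.00156118 short ton

0.001561 short ton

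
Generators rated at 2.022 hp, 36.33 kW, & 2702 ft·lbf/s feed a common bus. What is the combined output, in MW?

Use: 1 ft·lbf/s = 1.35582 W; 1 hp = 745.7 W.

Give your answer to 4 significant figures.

2.022 hp × 745.7 = 1507.81 W
36.33 kW × 1000 = 36330 W
2702 ft·lbf/s × 1.35582 = 3663.43 W
Combined: 1507.81 + 36330 + 3663.43 = 41501.2 W
In MW: 41501.2 / 1000000 = 0.0415012 MW

0.04150 MW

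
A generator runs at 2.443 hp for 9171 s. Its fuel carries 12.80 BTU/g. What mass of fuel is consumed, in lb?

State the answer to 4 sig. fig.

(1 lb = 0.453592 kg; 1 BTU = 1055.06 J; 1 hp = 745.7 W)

2.443 hp → 1821.75 W
E = P × t = 1821.75 × 9171 = 1.67073×10⁷ J
12.80 BTU/g → 1.35048×10⁷ J/kg
m = E / e_s = 1.67073×10⁷ / 1.35048×10⁷ = 1.23714 kg
In lb: 1.23714 / 0.453592 = 2.72743 lb

2.727 lb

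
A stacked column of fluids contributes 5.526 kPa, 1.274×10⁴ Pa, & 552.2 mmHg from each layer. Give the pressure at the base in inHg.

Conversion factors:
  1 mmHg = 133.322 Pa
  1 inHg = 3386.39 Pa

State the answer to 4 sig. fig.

5.526 kPa × 1000 → 5526 Pa
1.274×10⁴ Pa (already Pa)
552.2 mmHg × 133.322 → 73620.4 Pa
Combined: 5526 + 12740 + 73620.4 = 91886.4 Pa
In inHg: 91886.4 / 3386.39 = 27.134 inHg

27.13 inHg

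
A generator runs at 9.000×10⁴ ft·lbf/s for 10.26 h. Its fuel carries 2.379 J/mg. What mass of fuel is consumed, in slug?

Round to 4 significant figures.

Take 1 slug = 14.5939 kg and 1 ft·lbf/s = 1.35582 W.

129.8 slug

9.000×10⁴ ft·lbf/s → 122024 W
10.26 h → 36936 s
E = P × t = 122024 × 36936 = 4.50708×10⁹ J
2.379 J/mg → 2.379×10⁶ J/kg
m = E / e_s = 4.50708×10⁹ / 2.379×10⁶ = 1894.53 kg
In slug: 1894.53 / 14.5939 = 129.817 slug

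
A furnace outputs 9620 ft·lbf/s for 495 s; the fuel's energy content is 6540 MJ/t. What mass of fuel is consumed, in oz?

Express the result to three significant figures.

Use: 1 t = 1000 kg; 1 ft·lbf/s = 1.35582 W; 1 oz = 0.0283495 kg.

9620 ft·lbf/s → 13043 W
E = P × t = 13043 × 495 = 6.45628×10⁶ J
6540 MJ/t → 6.54×10⁶ J/kg
m = E / e_s = 6.45628×10⁶ / 6.54×10⁶ = 0.987199 kg
In oz: 0.987199 / 0.0283495 = 34.8224 oz

34.8 oz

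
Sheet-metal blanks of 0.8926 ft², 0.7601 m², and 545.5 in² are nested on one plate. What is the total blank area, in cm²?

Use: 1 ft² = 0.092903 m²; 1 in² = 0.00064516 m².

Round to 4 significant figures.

0.8926 ft² × 0.092903 = 0.0829252 m²
0.7601 m² (already m²)
545.5 in² × 0.00064516 = 0.351935 m²
Total: 0.0829252 + 0.7601 + 0.351935 = 1.19496 m²
In cm²: 1.19496 / 0.0001 = 11949.6 cm²

1.195×10⁴ cm²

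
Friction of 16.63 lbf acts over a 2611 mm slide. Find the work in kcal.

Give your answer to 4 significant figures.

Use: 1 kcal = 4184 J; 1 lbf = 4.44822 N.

0.04616 kcal

16.63 lbf × 4.44822 = 73.9739 N
2611 mm × 0.001 = 2.611 m
W = F × d = 73.9739 N × 2.611 m = 193.146 J
193.146 J ÷ (4184 J/kcal) = 0.046163 kcal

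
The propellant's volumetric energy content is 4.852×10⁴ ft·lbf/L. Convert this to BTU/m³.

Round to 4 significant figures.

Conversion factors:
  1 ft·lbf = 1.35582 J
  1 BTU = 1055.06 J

4.852×10⁴ ft·lbf/L × 1.35582 J/ft·lbf ÷ 0.001 m³/L = 6.57844×10⁷ J/m³
6.57844×10⁷ J/m³ ÷ 1055.06 J/BTU = 62351.3 BTU/m³

6.235×10⁴ BTU/m³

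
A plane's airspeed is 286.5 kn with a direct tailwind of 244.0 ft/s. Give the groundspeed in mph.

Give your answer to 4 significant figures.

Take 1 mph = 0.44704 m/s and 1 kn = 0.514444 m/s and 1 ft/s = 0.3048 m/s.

496.1 mph

286.5 kn × 0.514444 = 147.388 m/s
244.0 ft/s × 0.3048 = 74.3712 m/s
Total: 147.388 + 74.3712 = 221.759 m/s
In mph: 221.759 / 0.44704 = 496.061 mph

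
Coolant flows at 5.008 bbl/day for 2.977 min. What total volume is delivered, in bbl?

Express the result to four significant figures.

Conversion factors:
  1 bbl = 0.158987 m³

0.01035 bbl

5.008 bbl/day → 9.21536×10⁻⁶ m³/s
2.977 min → 178.62 s
V = Q × t = 9.21536×10⁻⁶ × 178.62 = 0.00164605 m³
In bbl: 0.00164605 / 0.158987 = 0.0103534 bbl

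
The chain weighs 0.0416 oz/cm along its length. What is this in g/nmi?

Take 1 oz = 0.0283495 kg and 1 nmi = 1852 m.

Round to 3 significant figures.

0.0416 oz/cm × 0.0283495 kg/oz ÷ 0.01 m/cm = 0.117934 kg/m
0.117934 kg/m ÷ 0.001 kg/g × 1852 m/nmi = 218414 g/nmi

2.18×10⁵ g/nmi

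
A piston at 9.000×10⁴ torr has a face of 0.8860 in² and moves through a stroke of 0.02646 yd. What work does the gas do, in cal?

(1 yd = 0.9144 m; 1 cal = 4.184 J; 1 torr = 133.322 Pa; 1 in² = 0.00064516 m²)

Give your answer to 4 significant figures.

39.66 cal

9.000×10⁴ torr → 1.1999×10⁷ Pa
0.8860 in² → 5.71612×10⁻⁴ m²
F = P × A = 1.1999×10⁷ × 5.71612×10⁻⁴ = 6858.77 N
0.02646 yd → 0.024195 m
W = F × d = 6858.77 × 0.024195 = 165.948 J
In cal: 165.948 / 4.184 = 39.6625 cal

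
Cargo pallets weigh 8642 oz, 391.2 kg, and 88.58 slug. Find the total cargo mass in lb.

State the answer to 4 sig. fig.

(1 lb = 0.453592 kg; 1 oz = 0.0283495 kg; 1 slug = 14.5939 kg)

8642 oz × 0.0283495 = 244.996 kg
391.2 kg (already kg)
88.58 slug × 14.5939 = 1292.73 kg
Combined: 244.996 + 391.2 + 1292.73 = 1928.93 kg
In lb: 1928.93 / 0.453592 = 4252.57 lb

4253 lb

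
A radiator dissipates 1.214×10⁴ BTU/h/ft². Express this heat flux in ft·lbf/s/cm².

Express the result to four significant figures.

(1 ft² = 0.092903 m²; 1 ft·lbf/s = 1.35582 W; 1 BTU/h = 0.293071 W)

1.214×10⁴ BTU/h/ft² × 0.293071 W/BTU/h ÷ 0.092903 m²/ft² = 38296.7 W/m²
38296.7 W/m² ÷ 1.35582 W/ft·lbf/s × 0.0001 m²/cm² = 2.82462 ft·lbf/s/cm²

2.825 ft·lbf/s/cm²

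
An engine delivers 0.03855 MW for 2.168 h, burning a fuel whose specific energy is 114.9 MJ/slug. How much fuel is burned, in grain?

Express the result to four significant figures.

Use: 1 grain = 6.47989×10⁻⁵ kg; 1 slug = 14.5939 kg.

0.03855 MW → 38550 W
2.168 h → 7804.8 s
E = P × t = 38550 × 7804.8 = 3.00875×10⁸ J
114.9 MJ/slug → 7.87315×10⁶ J/kg
m = E / e_s = 3.00875×10⁸ / 7.87315×10⁶ = 38.2153 kg
In grain: 38.2153 / 6.47989×10⁻⁵ = 589752 grain

5.898×10⁵ grain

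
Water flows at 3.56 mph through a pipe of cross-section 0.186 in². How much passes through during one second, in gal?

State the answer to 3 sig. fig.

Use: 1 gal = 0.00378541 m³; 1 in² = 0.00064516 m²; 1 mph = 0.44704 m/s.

0.0505 gal

3.56 mph × 0.44704 → 1.59146 m/s
0.186 in² × 0.00064516 → 1.2×10⁻⁴ m²
V = v × A × t = 1.59146 m/s × 1.2×10⁻⁴ m² × 1 s = 1.90975×10⁻⁴ m³
1.90975×10⁻⁴ m³ ÷ (0.00378541 m³/gal) = 0.0504503 gal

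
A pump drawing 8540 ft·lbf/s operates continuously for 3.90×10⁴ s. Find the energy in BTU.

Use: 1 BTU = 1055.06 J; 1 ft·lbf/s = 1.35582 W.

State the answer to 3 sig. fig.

4.28×10⁵ BTU

8540 ft·lbf/s × 1.35582 = 11578.7 W
E = P × t = 11578.7 W × 39000 s = 4.51569×10⁸ J
4.51569×10⁸ J ÷ (1055.06 J/BTU) = 428003 BTU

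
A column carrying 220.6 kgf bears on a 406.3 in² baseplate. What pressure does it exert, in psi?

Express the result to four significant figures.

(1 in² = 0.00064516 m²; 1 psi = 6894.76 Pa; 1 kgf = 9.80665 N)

220.6 kgf × 9.80665 = 2163.35 N
406.3 in² × 0.00064516 = 0.262129 m²
P = F / A = 2163.35 N / 0.262129 m² = 8253 Pa
8253 Pa ÷ (6894.76 Pa/psi) = 1.197 psi

1.197 psi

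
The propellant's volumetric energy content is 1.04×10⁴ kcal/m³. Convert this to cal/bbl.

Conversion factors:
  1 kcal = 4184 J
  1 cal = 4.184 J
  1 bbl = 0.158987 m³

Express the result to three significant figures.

1.65×10⁶ cal/bbl

1.04×10⁴ kcal/m³ × 4184 J/kcal = 4.35136×10⁷ J/m³
4.35136×10⁷ J/m³ ÷ 4.184 J/cal × 0.158987 m³/bbl = 1.65346×10⁶ cal/bbl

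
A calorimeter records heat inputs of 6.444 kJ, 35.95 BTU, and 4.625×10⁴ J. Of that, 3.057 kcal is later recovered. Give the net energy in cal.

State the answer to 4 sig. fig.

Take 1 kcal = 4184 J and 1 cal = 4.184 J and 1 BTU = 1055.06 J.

6.444 kJ × 1000 = 6444 J
35.95 BTU × 1055.06 = 37929.4 J
4.625×10⁴ J (already J)
3.057 kcal × 4184 = 12790.5 J
Net: 6444 + 37929.4 + 46250 − 12790.5 = 77832.9 J
In cal: 77832.9 / 4.184 = 18602.5 cal

1.860×10⁴ cal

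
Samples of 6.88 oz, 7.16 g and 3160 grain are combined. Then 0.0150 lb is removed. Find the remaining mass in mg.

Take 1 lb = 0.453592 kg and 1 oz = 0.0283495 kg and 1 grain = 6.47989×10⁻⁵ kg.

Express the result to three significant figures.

4.00×10⁵ mg

6.88 oz × 0.0283495 = 0.195045 kg
7.16 g × 0.001 = 0.00716 kg
3160 grain × 6.47989×10⁻⁵ = 0.204765 kg
0.0150 lb × 0.453592 = 0.00680388 kg
Result: 0.195045 + 0.00716 + 0.204765 − 0.00680388 = 0.400166 kg
In mg: 0.400166 / 10⁻⁶ = 400166 mg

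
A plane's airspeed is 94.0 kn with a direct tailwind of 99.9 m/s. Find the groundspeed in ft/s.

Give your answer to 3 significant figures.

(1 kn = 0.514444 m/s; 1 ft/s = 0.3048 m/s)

94.0 kn × 0.514444 → 48.3577 m/s
99.9 m/s (already m/s)
Total: 48.3577 + 99.9 = 148.258 m/s
In ft/s: 148.258 / 0.3048 = 486.411 ft/s

486 ft/s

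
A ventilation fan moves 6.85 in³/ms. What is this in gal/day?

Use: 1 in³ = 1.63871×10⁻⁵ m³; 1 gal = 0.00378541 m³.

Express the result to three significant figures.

6.85 in³/ms × 1.63871×10⁻⁵ m³/in³ ÷ 0.001 s/ms = 0.112252 m³/s
0.112252 m³/s ÷ 0.00378541 m³/gal × 86400 s/day = 2.56209×10⁶ gal/day

2.56×10⁶ gal/day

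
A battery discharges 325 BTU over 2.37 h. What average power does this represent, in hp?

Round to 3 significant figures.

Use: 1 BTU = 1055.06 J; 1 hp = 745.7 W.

325 BTU × 1055.06 → 342894 J
2.37 h × 3600 → 8532 s
P = E / t = 342894 J / 8532 s = 40.1892 W
40.1892 W ÷ (745.7 W/hp) = 0.0538946 hp

0.0539 hp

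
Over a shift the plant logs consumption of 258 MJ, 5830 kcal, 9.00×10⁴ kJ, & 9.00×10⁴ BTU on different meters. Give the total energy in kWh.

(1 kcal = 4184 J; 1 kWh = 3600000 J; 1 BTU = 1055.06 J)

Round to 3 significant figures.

258 MJ × 1000000 = 2.58×10⁸ J
5830 kcal × 4184 = 2.43927×10⁷ J
9.00×10⁴ kJ × 1000 = 9×10⁷ J
9.00×10⁴ BTU × 1055.06 = 9.49554×10⁷ J
Sum: 2.58×10⁸ + 2.43927×10⁷ + 9×10⁷ + 9.49554×10⁷ = 4.67348×10⁸ J
In kWh: 4.67348×10⁸ / 3600000 = 129.819 kWh

130 kWh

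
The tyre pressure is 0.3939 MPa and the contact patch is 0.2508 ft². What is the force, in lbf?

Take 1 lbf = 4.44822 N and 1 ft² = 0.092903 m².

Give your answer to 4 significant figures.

0.3939 MPa × 1000000 → 393900 Pa
0.2508 ft² × 0.092903 → 0.0233001 m²
F = P × A = 393900 Pa × 0.0233001 m² = 9177.91 N
9177.91 N ÷ (4.44822 N/lbf) = 2063.28 lbf

2063 lbf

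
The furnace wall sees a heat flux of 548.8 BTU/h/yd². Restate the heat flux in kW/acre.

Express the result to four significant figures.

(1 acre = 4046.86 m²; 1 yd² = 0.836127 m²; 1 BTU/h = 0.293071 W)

548.8 BTU/h/yd² × 0.293071 W/BTU/h ÷ 0.836127 m²/yd² = 192.36 W/m²
192.36 W/m² ÷ 1000 W/kW × 4046.86 m²/acre = 778.454 kW/acre

778.5 kW/acre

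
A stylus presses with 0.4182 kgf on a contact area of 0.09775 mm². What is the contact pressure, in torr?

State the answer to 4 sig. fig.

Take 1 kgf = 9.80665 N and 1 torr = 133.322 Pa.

0.4182 kgf × 9.80665 → 4.10114 N
0.09775 mm² × 10⁻⁶ → 9.775×10⁻⁸ m²
P = F / A = 4.10114 N / 9.775×10⁻⁸ m² = 4.19554×10⁷ Pa
4.19554×10⁷ Pa ÷ (133.322 Pa/torr) = 314692 torr

3.147×10⁵ torr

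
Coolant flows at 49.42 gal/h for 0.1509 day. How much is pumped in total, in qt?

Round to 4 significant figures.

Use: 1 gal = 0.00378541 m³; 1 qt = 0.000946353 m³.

715.9 qt

49.42 gal/h → 5.19653×10⁻⁵ m³/s
0.1509 day → 13037.8 s
V = Q × t = 5.19653×10⁻⁵ × 13037.8 = 0.677513 m³
In qt: 0.677513 / 0.000946353 = 715.92 qt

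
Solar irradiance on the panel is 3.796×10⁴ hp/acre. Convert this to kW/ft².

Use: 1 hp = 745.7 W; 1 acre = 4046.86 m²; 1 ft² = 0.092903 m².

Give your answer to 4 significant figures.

3.796×10⁴ hp/acre × 745.7 W/hp ÷ 4046.86 m²/acre = 6994.75 W/m²
6994.75 W/m² ÷ 1000 W/kW × 0.092903 m²/ft² = 0.649833 kW/ft²

0.6498 kW/ft²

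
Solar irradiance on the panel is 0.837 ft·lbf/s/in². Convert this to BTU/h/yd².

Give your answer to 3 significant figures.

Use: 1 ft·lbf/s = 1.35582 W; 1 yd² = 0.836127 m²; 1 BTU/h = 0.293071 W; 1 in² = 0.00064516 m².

0.837 ft·lbf/s/in² × 1.35582 W/ft·lbf/s ÷ 0.00064516 m²/in² = 1758.98 W/m²
1758.98 W/m² ÷ 0.293071 W/BTU/h × 0.836127 m²/yd² = 5018.34 BTU/h/yd²

5020 BTU/h/yd²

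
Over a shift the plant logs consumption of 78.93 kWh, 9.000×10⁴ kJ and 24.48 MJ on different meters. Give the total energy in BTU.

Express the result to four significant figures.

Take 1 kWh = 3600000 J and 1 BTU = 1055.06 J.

78.93 kWh × 3600000 = 2.84148×10⁸ J
9.000×10⁴ kJ × 1000 = 9×10⁷ J
24.48 MJ × 1000000 = 2.448×10⁷ J
Combined: 2.84148×10⁸ + 9×10⁷ + 2.448×10⁷ = 3.98628×10⁸ J
In BTU: 3.98628×10⁸ / 1055.06 = 377825 BTU

3.778×10⁵ BTU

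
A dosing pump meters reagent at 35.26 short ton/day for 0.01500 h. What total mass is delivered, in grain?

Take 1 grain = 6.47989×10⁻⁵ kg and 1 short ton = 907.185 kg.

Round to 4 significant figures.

3.085×10⁵ grain

35.26 short ton/day → 0.370224 kg/s
0.01500 h → 54 s
m = ṁ × t = 0.370224 × 54 = 19.9921 kg
In grain: 19.9921 / 6.47989×10⁻⁵ = 308525 grain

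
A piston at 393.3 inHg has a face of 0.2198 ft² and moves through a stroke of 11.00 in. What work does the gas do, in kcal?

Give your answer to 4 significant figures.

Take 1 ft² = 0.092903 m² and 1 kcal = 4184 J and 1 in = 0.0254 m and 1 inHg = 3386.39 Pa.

393.3 inHg → 1.33187×10⁶ Pa
0.2198 ft² → 0.0204201 m²
F = P × A = 1.33187×10⁶ × 0.0204201 = 27196.9 N
11.00 in → 0.2794 m
W = F × d = 27196.9 × 0.2794 = 7598.81 J
In kcal: 7598.81 / 4184 = 1.81616 kcal

1.816 kcal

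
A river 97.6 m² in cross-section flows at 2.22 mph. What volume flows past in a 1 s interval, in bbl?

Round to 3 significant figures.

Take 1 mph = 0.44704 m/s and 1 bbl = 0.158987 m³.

609 bbl

2.22 mph × 0.44704 = 0.992429 m/s
V = v × A × t = 0.992429 m/s × 97.6 m² × 1 s = 96.8611 m³
96.8611 m³ ÷ (0.158987 m³/bbl) = 609.239 bbl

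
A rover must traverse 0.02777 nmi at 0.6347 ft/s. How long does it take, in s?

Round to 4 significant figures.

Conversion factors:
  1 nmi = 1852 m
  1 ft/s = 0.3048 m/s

265.8 s

0.02777 nmi × 1852 = 51.43 m
0.6347 ft/s × 0.3048 = 0.193457 m/s
t = d / v = 51.43 m / 0.193457 m/s = 265.847 s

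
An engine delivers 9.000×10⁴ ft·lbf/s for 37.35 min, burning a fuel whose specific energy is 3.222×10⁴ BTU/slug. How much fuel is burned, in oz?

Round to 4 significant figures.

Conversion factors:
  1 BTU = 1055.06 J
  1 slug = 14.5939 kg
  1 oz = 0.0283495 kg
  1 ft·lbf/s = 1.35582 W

9.000×10⁴ ft·lbf/s → 122024 W
37.35 min → 2241 s
E = P × t = 122024 × 2241 = 2.73456×10⁸ J
3.222×10⁴ BTU/slug → 2.32933×10⁶ J/kg
m = E / e_s = 2.73456×10⁸ / 2.32933×10⁶ = 117.397 kg
In oz: 117.397 / 0.0283495 = 4141.06 oz

4141 oz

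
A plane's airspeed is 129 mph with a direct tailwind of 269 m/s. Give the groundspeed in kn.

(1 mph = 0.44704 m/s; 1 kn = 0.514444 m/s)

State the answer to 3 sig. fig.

635 kn

129 mph × 0.44704 = 57.6682 m/s
269 m/s (already m/s)
Total: 57.6682 + 269 = 326.668 m/s
In kn: 326.668 / 0.514444 = 634.992 kn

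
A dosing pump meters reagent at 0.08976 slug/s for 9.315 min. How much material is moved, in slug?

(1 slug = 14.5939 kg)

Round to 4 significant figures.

50.17 slug

0.08976 slug/s → 1.30995 kg/s
9.315 min → 558.9 s
m = ṁ × t = 1.30995 × 558.9 = 732.131 kg
In slug: 732.131 / 14.5939 = 50.1669 slug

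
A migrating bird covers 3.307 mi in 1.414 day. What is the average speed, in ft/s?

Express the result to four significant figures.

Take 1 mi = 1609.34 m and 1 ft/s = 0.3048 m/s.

0.1429 ft/s

3.307 mi × 1609.34 → 5322.09 m
1.414 day × 86400 → 122170 s
v = d / t = 5322.09 m / 122170 s = 0.043563 m/s
0.043563 m/s ÷ (0.3048 m/s/ft/s) = 0.142923 ft/s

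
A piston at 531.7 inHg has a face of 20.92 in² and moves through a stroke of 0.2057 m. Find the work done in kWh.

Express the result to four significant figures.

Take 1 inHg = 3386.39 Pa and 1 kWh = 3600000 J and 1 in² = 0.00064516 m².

0.001389 kWh

531.7 inHg → 1.80054×10⁶ Pa
20.92 in² → 0.0134967 m²
F = P × A = 1.80054×10⁶ × 0.0134967 = 24301.3 N
W = F × d = 24301.3 × 0.2057 = 4998.78 J
In kWh: 4998.78 / 3600000 = 0.00138855 kWh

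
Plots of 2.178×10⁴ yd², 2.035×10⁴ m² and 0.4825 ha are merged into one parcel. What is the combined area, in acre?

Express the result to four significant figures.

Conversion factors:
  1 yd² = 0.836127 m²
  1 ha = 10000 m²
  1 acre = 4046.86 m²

2.178×10⁴ yd² × 0.836127 → 18210.8 m²
2.035×10⁴ m² (already m²)
0.4825 ha × 10000 → 4825 m²
Combined: 18210.8 + 20350 + 4825 = 43385.8 m²
In acre: 43385.8 / 4046.86 = 10.7209 acre

10.72 acre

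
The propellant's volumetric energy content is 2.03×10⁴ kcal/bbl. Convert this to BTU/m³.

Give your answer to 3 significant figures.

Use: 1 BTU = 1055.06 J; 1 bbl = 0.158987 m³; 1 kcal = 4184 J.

5.06×10⁵ BTU/m³

2.03×10⁴ kcal/bbl × 4184 J/kcal ÷ 0.158987 m³/bbl = 5.34227×10⁸ J/m³
5.34227×10⁸ J/m³ ÷ 1055.06 J/BTU = 506348 BTU/m³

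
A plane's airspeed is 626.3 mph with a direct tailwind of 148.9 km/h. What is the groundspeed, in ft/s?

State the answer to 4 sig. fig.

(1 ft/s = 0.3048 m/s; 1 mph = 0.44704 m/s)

626.3 mph × 0.44704 = 279.981 m/s
148.9 km/h × (1/3.6) = 41.3611 m/s
Combined: 279.981 + 41.3611 = 321.342 m/s
In ft/s: 321.342 / 0.3048 = 1054.27 ft/s

1054 ft/s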